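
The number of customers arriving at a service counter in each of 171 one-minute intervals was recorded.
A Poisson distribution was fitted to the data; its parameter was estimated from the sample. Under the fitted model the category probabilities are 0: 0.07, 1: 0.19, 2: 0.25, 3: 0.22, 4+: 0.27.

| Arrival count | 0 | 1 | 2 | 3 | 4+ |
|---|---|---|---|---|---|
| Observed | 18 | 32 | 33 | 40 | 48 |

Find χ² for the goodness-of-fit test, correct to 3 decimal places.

5.492

Expected counts E_i = n·p_i: 171×0.07 = 11.97, 171×0.19 = 32.49, 171×0.25 = 42.75, 171×0.22 = 37.62, 171×0.27 = 46.17.
χ² = (18−11.97)²/11.97 + (32−32.49)²/32.49 + (33−42.75)²/42.75 + (40−37.62)²/37.62 + (48−46.17)²/46.17
   = 3.0377 + 0.0074 + 2.2237 + 0.1506 + 0.0725
Sum = 5.492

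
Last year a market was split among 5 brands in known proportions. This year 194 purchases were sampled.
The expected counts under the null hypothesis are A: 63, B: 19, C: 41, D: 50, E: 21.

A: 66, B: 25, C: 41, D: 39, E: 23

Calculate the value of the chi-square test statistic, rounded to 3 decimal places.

4.648

A: (66 − 63)²/63 = 9/63 = 0.1429
B: (25 − 19)²/19 = 36/19 = 1.8947
C: (41 − 41)²/41 = 0/41 = 0.0000
D: (39 − 50)²/50 = 121/50 = 2.4200
E: (23 − 21)²/21 = 4/21 = 0.1905
Sum = 4.648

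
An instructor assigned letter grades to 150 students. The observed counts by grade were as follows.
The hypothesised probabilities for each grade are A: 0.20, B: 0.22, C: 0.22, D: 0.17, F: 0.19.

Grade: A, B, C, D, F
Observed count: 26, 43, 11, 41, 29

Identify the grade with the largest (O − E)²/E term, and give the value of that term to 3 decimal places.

Expected counts E_i = n·p_i: 150×0.20 = 30, 150×0.22 = 33, 150×0.22 = 33, 150×0.17 = 25.5, 150×0.19 = 28.5.
cat         O        E   (O−E)²/E
A          26       30     0.5333
B          43       33     3.0303
C          11       33    14.6667
D          41     25.5     9.4216
F          29     28.5     0.0088
The largest term is for C: 14.667.

C, 14.667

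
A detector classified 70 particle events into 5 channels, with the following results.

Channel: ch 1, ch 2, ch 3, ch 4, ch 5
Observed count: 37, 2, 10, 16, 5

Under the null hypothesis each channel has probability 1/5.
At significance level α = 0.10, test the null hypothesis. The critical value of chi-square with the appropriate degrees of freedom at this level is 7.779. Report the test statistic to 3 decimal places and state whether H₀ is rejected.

55.286; reject

Under H₀ each category has probability 1/5, so each expected count is 70/5 = 14.
cat         O        E   (O−E)²/E
ch 1       37       14    37.7857
ch 2        2       14    10.2857
ch 3       10       14     1.1429
ch 4       16       14     0.2857
ch 5        5       14     5.7857
Sum = 55.286
df = 4. Since 55.286 > 7.779, we reject H₀.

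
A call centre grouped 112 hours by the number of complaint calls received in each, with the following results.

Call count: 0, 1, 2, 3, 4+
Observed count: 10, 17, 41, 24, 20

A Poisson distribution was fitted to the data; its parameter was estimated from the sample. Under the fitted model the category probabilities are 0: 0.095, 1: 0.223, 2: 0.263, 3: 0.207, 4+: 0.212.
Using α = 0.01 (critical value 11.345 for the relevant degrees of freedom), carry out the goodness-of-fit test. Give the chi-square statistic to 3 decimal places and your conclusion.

Expected counts E_i = n·p_i: 112×0.095 = 10.64, 112×0.223 = 24.976, 112×0.263 = 29.456, 112×0.207 = 23.184, 112×0.212 = 23.744.
0: (10 − 10.64)²/10.64 = 0.4096/10.64 = 0.0385
1: (17 − 24.976)²/24.976 = 63.616576/24.976 = 2.5471
2: (41 − 29.456)²/29.456 = 133.263936/29.456 = 4.5242
3: (24 − 23.184)²/23.184 = 0.665856/23.184 = 0.0287
4+: (20 − 23.744)²/23.744 = 14.017536/23.744 = 0.5904
Sum = 7.729
df = 3. Since 7.729 < 11.345, we do not reject H₀.

7.729; do not reject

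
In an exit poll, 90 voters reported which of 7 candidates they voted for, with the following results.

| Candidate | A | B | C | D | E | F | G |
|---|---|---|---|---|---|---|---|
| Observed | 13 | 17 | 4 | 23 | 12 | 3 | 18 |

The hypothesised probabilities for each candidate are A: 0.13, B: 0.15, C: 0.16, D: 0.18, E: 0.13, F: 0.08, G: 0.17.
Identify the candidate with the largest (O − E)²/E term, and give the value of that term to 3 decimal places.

C, 7.511

Expected counts E_i = n·p_i: 90×0.13 = 11.7, 90×0.15 = 13.5, 90×0.16 = 14.4, 90×0.18 = 16.2, 90×0.13 = 11.7, 90×0.08 = 7.2, 90×0.17 = 15.3.
cat         O        E   (O−E)²/E
A          13     11.7     0.1444
B          17     13.5     0.9074
C           4     14.4     7.5111
D          23     16.2     2.8543
E          12     11.7     0.0077
F           3      7.2     2.4500
G          18     15.3     0.4765
The largest term is for C: 7.511.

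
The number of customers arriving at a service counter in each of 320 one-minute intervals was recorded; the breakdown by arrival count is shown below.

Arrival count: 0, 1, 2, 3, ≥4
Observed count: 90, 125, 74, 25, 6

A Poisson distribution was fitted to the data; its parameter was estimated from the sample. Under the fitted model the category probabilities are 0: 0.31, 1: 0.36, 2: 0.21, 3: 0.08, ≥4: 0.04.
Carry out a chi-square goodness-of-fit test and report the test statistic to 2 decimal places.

Expected counts E_i = n·p_i: 320×0.31 = 99.2, 320×0.36 = 115.2, 320×0.21 = 67.2, 320×0.08 = 25.6, 320×0.04 = 12.8.
cat         O        E   (O−E)²/E
0          90     99.2      0.853
1         125    115.2      0.834
2          74     67.2      0.688
3          25     25.6      0.014
≥4          6     12.8      3.613
Sum = 6.00

6.00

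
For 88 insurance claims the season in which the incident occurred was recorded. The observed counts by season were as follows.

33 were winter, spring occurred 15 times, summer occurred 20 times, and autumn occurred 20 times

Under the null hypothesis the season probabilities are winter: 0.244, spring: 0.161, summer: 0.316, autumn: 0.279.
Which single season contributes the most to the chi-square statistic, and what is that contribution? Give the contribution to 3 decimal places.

winter, 6.189

Expected counts E_i = n·p_i: 88×0.244 = 21.472, 88×0.161 = 14.168, 88×0.316 = 27.808, 88×0.279 = 24.552.
χ² = (33−21.472)²/21.472 + (15−14.168)²/14.168 + (20−27.808)²/27.808 + (20−24.552)²/24.552
   = 6.1892 + 0.0489 + 2.1923 + 0.8440
The largest term is for winter: 6.189.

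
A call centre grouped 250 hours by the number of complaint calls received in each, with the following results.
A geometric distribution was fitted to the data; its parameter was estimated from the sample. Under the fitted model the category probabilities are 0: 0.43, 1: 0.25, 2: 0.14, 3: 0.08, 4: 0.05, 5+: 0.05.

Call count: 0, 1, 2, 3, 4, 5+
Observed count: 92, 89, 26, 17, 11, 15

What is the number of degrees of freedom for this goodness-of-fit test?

There are k = 6 categories and 1 parameter estimated from the data, so df = 6 − 1 − 1 = 4.

4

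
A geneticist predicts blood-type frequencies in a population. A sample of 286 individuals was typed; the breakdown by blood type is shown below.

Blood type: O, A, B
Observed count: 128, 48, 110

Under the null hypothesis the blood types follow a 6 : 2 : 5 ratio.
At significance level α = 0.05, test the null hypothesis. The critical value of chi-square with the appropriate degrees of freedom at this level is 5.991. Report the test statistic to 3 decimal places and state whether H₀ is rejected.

Ratio total = 13. Expected counts: 286×6/13 = 132, 286×2/13 = 44, 286×5/13 = 110.
χ² = (128−132)²/132 + (48−44)²/44 + (110−110)²/110
   = 0.1212 + 0.3636 + 0.0000
Sum = 0.485
df = 2. Since 0.485 < 5.991, we do not reject H₀.

0.485; do not reject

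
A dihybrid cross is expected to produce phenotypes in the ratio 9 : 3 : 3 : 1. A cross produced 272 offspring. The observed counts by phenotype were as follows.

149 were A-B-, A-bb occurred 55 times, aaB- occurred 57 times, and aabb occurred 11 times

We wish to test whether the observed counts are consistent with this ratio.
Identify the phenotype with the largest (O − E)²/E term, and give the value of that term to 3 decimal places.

aabb, 2.118

Ratio total = 16. Expected counts: 272×9/16 = 153, 272×3/16 = 51, 272×3/16 = 51, 272×1/16 = 17.
cat         O        E   (O−E)²/E
A-B-      149      153     0.1046
A-bb       55       51     0.3137
aaB-       57       51     0.7059
aabb       11       17     2.1176
The largest term is for aabb: 2.118.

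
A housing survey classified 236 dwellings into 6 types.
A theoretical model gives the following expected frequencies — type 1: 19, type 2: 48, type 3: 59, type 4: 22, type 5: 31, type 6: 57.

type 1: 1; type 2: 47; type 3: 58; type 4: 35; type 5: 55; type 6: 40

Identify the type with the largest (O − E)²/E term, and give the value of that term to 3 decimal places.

type 5, 18.581

cat         O        E   (O−E)²/E
type 1      1       19    17.0526
type 2     47       48     0.0208
type 3     58       59     0.0169
type 4     35       22     7.6818
type 5     55       31    18.5806
type 6     40       57     5.0702
The largest term is for type 5: 18.581.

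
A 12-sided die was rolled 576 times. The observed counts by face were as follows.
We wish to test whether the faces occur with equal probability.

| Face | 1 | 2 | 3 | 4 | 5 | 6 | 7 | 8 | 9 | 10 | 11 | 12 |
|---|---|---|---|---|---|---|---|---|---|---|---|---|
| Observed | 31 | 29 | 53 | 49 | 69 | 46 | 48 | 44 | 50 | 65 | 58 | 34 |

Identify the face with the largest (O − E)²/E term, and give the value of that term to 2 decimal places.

5, 9.19

Expected count for each of the 12 categories: 576/12 = 48.
1: (31 − 48)²/48 = 289/48 = 6.021
2: (29 − 48)²/48 = 361/48 = 7.521
3: (53 − 48)²/48 = 25/48 = 0.521
4: (49 − 48)²/48 = 1/48 = 0.021
5: (69 − 48)²/48 = 441/48 = 9.188
6: (46 − 48)²/48 = 4/48 = 0.083
7: (48 − 48)²/48 = 0/48 = 0.000
8: (44 − 48)²/48 = 16/48 = 0.333
9: (50 − 48)²/48 = 4/48 = 0.083
10: (65 − 48)²/48 = 289/48 = 6.021
11: (58 − 48)²/48 = 100/48 = 2.083
12: (34 − 48)²/48 = 196/48 = 4.083
The largest term is for 5: 9.19.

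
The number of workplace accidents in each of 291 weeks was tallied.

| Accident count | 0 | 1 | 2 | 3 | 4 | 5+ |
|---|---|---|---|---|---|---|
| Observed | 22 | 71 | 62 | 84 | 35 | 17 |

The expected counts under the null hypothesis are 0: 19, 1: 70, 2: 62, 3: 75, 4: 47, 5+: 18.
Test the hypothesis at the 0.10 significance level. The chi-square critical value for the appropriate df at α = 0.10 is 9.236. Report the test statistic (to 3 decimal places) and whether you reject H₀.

4.687; do not reject

cat         O        E   (O−E)²/E
0          22       19     0.4737
1          71       70     0.0143
2          62       62     0.0000
3          84       75     1.0800
4          35       47     3.0638
5+         17       18     0.0556
Sum = 4.687
df = 5. Since 4.687 < 9.236, we do not reject H₀.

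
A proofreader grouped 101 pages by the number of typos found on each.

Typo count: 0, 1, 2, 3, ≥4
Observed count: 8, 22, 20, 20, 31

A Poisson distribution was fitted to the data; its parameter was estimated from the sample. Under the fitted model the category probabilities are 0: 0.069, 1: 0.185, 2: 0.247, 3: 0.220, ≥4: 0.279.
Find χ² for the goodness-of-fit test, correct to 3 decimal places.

2.226

Expected counts E_i = n·p_i: 101×0.069 = 6.969, 101×0.185 = 18.685, 101×0.247 = 24.947, 101×0.220 = 22.22, 101×0.279 = 28.179.
χ² = (8−6.969)²/6.969 + (22−18.685)²/18.685 + (20−24.947)²/24.947 + (20−22.22)²/22.22 + (31−28.179)²/28.179
   = 0.1525 + 0.5881 + 0.9810 + 0.2218 + 0.2824
Sum = 2.226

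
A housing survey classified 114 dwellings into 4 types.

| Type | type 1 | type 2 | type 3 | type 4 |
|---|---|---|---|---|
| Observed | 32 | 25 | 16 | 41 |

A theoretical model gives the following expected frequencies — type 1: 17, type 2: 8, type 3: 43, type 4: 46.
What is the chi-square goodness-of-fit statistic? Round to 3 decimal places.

66.857

type 1: (32 − 17)²/17 = 225/17 = 13.2353
type 2: (25 − 8)²/8 = 289/8 = 36.1250
type 3: (16 − 43)²/43 = 729/43 = 16.9535
type 4: (41 − 46)²/46 = 25/46 = 0.5435
Sum = 66.857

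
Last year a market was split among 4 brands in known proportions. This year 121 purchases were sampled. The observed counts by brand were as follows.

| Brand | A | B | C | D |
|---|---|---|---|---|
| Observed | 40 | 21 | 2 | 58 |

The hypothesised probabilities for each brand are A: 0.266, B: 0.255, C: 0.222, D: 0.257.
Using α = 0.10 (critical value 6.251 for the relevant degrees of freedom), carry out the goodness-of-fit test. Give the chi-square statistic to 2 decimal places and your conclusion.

51.33; reject

Expected counts E_i = n·p_i: 121×0.266 = 32.186, 121×0.255 = 30.855, 121×0.222 = 26.862, 121×0.257 = 31.097.
χ² = (40−32.186)²/32.186 + (21−30.855)²/30.855 + (2−26.862)²/26.862 + (58−31.097)²/31.097
   = 1.897 + 3.148 + 23.011 + 23.275
Sum = 51.33
df = 3. Since 51.33 > 6.251, we reject H₀.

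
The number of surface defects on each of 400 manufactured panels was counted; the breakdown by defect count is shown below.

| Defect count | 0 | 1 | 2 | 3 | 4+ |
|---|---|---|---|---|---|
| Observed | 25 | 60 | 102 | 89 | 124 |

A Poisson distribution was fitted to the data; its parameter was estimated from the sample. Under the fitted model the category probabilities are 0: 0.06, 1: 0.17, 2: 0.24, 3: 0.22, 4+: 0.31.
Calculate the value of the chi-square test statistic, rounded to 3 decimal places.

1.369

Expected counts E_i = n·p_i: 400×0.06 = 24, 400×0.17 = 68, 400×0.24 = 96, 400×0.22 = 88, 400×0.31 = 124.
χ² = (25−24)²/24 + (60−68)²/68 + (102−96)²/96 + (89−88)²/88 + (124−124)²/124
   = 0.0417 + 0.9412 + 0.3750 + 0.0114 + 0.0000
Sum = 1.369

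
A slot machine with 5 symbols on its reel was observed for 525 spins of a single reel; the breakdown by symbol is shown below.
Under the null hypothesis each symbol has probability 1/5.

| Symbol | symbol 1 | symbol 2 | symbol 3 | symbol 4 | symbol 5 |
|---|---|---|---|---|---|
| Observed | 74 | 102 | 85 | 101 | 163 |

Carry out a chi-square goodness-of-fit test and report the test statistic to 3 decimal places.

Expected count for each of the 5 categories: 525/5 = 105.
cat           O        E   (O−E)²/E
symbol 1     74      105     9.1524
symbol 2    102      105     0.0857
symbol 3     85      105     3.8095
symbol 4    101      105     0.1524
symbol 5    163      105    32.0381
Sum = 45.238

45.238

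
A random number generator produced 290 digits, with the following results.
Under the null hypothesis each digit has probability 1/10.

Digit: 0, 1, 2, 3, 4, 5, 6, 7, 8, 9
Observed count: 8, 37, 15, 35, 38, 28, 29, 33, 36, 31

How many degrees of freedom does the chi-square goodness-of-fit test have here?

9

There are k = 10 categories and no parameters were estimated from the data, so df = 10 − 1 = 9.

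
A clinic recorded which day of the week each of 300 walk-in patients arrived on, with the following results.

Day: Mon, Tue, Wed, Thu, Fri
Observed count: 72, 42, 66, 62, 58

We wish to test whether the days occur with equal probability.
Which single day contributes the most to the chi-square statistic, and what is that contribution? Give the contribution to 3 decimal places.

Under H₀ each category has probability 1/5, so each expected count is 300/5 = 60.
Mon: (72 − 60)²/60 = 144/60 = 2.4000
Tue: (42 − 60)²/60 = 324/60 = 5.4000
Wed: (66 − 60)²/60 = 36/60 = 0.6000
Thu: (62 − 60)²/60 = 4/60 = 0.0667
Fri: (58 − 60)²/60 = 4/60 = 0.0667
The largest term is for Tue: 5.400.

Tue, 5.400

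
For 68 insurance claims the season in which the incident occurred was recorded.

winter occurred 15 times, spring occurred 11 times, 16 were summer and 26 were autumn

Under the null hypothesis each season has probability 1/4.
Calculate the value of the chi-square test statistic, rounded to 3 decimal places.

7.176

Under H₀ each category has probability 1/4, so each expected count is 68/4 = 17.
cat         O        E   (O−E)²/E
winter     15       17     0.2353
spring     11       17     2.1176
summer     16       17     0.0588
autumn     26       17     4.7647
Sum = 7.176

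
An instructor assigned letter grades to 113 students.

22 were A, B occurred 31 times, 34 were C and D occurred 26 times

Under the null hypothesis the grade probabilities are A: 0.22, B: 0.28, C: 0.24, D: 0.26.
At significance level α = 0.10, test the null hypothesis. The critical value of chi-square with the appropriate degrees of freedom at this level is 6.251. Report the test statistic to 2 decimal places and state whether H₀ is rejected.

Expected counts E_i = n·p_i: 113×0.22 = 24.86, 113×0.28 = 31.64, 113×0.24 = 27.12, 113×0.26 = 29.38.
χ² = (22−24.86)²/24.86 + (31−31.64)²/31.64 + (34−27.12)²/27.12 + (26−29.38)²/29.38
   = 0.329 + 0.013 + 1.745 + 0.389
Sum = 2.48
df = 3. Since 2.48 < 6.251, we do not reject H₀.

2.48; do not reject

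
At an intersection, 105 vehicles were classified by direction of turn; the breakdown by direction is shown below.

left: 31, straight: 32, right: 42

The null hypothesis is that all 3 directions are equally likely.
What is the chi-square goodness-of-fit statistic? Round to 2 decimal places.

2.11

Under H₀ each category has probability 1/3, so each expected count is 105/3 = 35.
cat           O        E   (O−E)²/E
left         31       35      0.457
straight     32       35      0.257
right        42       35      1.400
Sum = 2.11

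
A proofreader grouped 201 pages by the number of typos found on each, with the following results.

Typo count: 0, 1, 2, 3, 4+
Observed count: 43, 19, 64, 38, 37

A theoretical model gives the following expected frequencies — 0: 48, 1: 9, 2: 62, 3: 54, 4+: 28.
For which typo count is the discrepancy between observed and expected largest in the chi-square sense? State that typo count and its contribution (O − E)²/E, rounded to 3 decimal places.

1, 11.111

χ² = (43−48)²/48 + (19−9)²/9 + (64−62)²/62 + (38−54)²/54 + (37−28)²/28
   = 0.5208 + 11.1111 + 0.0645 + 4.7407 + 2.8929
The largest term is for 1: 11.111.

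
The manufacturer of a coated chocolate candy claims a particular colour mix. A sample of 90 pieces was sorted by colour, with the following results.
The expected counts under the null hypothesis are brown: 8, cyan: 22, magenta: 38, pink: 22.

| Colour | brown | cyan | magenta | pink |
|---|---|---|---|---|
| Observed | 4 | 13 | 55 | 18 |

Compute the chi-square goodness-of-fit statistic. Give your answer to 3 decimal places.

14.014

cat          O        E   (O−E)²/E
brown        4        8     2.0000
cyan        13       22     3.6818
magenta     55       38     7.6053
pink        18       22     0.7273
Sum = 14.014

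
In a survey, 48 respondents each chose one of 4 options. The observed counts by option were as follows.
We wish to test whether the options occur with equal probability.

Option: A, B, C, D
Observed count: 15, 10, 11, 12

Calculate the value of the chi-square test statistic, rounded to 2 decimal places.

1.17

Under H₀ each category has probability 1/4, so each expected count is 48/4 = 12.
cat         O        E   (O−E)²/E
A          15       12      0.750
B          10       12      0.333
C          11       12      0.083
D          12       12      0.000
Sum = 1.17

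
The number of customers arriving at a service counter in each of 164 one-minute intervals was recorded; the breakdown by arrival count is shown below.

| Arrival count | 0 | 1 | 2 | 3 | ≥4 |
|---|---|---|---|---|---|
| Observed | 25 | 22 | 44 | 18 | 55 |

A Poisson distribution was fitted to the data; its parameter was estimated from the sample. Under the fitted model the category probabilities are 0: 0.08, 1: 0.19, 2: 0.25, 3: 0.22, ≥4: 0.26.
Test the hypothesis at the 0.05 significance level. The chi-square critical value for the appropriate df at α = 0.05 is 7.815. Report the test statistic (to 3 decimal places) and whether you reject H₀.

Expected counts E_i = n·p_i: 164×0.08 = 13.12, 164×0.19 = 31.16, 164×0.25 = 41, 164×0.22 = 36.08, 164×0.26 = 42.64.
cat         O        E   (O−E)²/E
0          25    13.12    10.7572
1          22    31.16     2.6927
2          44       41     0.2195
3          18    36.08     9.0600
≥4         55    42.64     3.5828
Sum = 26.312
df = 3. Since 26.312 > 7.815, we reject H₀.

26.312; reject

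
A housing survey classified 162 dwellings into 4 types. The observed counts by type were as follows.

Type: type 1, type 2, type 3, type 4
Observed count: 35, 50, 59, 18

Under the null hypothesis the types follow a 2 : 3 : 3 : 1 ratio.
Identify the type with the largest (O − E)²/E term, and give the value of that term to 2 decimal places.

type 3, 0.46

Ratio total = 9. Expected counts: 162×2/9 = 36, 162×3/9 = 54, 162×3/9 = 54, 162×1/9 = 18.
type 1: (35 − 36)²/36 = 1/36 = 0.028
type 2: (50 − 54)²/54 = 16/54 = 0.296
type 3: (59 − 54)²/54 = 25/54 = 0.463
type 4: (18 − 18)²/18 = 0/18 = 0.000
The largest term is for type 3: 0.46.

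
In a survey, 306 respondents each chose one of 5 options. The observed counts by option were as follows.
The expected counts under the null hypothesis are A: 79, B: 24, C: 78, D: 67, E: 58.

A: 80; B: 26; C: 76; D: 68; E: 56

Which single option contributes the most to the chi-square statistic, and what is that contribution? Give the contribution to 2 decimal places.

B, 0.17

cat         O        E   (O−E)²/E
A          80       79      0.013
B          26       24      0.167
C          76       78      0.051
D          68       67      0.015
E          56       58      0.069
The largest term is for B: 0.17.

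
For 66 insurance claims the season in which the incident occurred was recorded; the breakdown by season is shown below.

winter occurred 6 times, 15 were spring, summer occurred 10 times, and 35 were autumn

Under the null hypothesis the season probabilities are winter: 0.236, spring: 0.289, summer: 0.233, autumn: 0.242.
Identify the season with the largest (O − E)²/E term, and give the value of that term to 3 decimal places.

Expected counts E_i = n·p_i: 66×0.236 = 15.576, 66×0.289 = 19.074, 66×0.233 = 15.378, 66×0.242 = 15.972.
cat         O        E   (O−E)²/E
winter      6   15.576     5.8872
spring     15   19.074     0.8702
summer     10   15.378     1.8808
autumn     35   15.972    22.6687
The largest term is for autumn: 22.669.

autumn, 22.669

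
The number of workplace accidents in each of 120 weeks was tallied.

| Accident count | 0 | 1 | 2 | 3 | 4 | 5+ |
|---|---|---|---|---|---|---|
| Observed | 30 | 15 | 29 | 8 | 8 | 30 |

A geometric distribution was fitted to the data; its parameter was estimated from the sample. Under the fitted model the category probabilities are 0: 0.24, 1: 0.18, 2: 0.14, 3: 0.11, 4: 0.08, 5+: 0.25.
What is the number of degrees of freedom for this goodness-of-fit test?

There are k = 6 categories and 1 parameter estimated from the data, so df = 6 − 1 − 1 = 4.

4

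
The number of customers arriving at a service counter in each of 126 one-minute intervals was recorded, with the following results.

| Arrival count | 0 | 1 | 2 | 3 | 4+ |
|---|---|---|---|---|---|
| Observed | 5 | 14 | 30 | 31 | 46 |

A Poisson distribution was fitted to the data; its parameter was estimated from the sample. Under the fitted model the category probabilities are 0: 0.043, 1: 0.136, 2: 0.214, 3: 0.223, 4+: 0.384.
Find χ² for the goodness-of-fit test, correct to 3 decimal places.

Expected counts E_i = n·p_i: 126×0.043 = 5.418, 126×0.136 = 17.136, 126×0.214 = 26.964, 126×0.223 = 28.098, 126×0.384 = 48.384.
χ² = (5−5.418)²/5.418 + (14−17.136)²/17.136 + (30−26.964)²/26.964 + (31−28.098)²/28.098 + (46−48.384)²/48.384
   = 0.0322 + 0.5739 + 0.3418 + 0.2997 + 0.1175
Sum = 1.365

1.365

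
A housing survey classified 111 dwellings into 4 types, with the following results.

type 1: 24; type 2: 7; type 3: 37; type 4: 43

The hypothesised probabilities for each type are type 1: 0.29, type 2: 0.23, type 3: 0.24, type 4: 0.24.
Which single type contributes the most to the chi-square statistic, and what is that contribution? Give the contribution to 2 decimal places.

type 2, 13.45

Expected counts E_i = n·p_i: 111×0.29 = 32.19, 111×0.23 = 25.53, 111×0.24 = 26.64, 111×0.24 = 26.64.
type 1: (24 − 32.19)²/32.19 = 67.0761/32.19 = 2.084
type 2: (7 − 25.53)²/25.53 = 343.3609/25.53 = 13.449
type 3: (37 − 26.64)²/26.64 = 107.3296/26.64 = 4.029
type 4: (43 − 26.64)²/26.64 = 267.6496/26.64 = 10.047
The largest term is for type 2: 13.45.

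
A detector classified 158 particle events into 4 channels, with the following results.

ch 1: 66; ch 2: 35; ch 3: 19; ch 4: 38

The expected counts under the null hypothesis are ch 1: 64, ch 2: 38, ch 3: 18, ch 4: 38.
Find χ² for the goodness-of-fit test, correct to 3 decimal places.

0.355

cat         O        E   (O−E)²/E
ch 1       66       64     0.0625
ch 2       35       38     0.2368
ch 3       19       18     0.0556
ch 4       38       38     0.0000
Sum = 0.355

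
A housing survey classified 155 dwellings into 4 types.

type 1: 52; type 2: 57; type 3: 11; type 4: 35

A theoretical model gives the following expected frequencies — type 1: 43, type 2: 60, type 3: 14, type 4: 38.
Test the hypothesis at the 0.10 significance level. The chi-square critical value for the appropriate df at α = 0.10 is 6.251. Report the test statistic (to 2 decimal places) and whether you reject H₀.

χ² = (52−43)²/43 + (57−60)²/60 + (11−14)²/14 + (35−38)²/38
   = 1.884 + 0.150 + 0.643 + 0.237
Sum = 2.91
df = 3. Since 2.91 < 6.251, we do not reject H₀.

2.91; do not reject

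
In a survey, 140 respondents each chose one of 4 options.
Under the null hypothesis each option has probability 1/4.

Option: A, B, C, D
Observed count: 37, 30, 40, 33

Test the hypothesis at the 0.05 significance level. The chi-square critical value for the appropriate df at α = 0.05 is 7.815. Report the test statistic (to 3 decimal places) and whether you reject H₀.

Under H₀ each category has probability 1/4, so each expected count is 140/4 = 35.
χ² = (37−35)²/35 + (30−35)²/35 + (40−35)²/35 + (33−35)²/35
   = 0.1143 + 0.7143 + 0.7143 + 0.1143
Sum = 1.657
df = 3. Since 1.657 < 7.815, we do not reject H₀.

1.657; do not reject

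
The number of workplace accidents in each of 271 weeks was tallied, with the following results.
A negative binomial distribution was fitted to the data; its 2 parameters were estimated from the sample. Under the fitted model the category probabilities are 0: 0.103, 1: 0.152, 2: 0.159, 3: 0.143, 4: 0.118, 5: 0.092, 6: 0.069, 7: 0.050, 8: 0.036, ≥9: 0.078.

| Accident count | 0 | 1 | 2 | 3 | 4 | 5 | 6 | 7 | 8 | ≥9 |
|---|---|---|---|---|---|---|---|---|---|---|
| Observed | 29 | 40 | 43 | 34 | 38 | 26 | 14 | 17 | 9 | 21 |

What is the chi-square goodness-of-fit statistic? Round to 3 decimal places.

3.958

Expected counts E_i = n·p_i: 271×0.103 = 27.913, 271×0.152 = 41.192, 271×0.159 = 43.089, 271×0.143 = 38.753, 271×0.118 = 31.978, 271×0.092 = 24.932, 271×0.069 = 18.699, 271×0.050 = 13.55, 271×0.036 = 9.756, 271×0.078 = 21.138.
0: (29 − 27.913)²/27.913 = 1.181569/27.913 = 0.0423
1: (40 − 41.192)²/41.192 = 1.420864/41.192 = 0.0345
2: (43 − 43.089)²/43.089 = 0.007921/43.089 = 0.0002
3: (34 − 38.753)²/38.753 = 22.591009/38.753 = 0.5829
4: (38 − 31.978)²/31.978 = 36.264484/31.978 = 1.1340
5: (26 − 24.932)²/24.932 = 1.140624/24.932 = 0.0457
6: (14 − 18.699)²/18.699 = 22.080601/18.699 = 1.1808
7: (17 − 13.55)²/13.55 = 11.9025/13.55 = 0.8784
8: (9 − 9.756)²/9.756 = 0.571536/9.756 = 0.0586
≥9: (21 − 21.138)²/21.138 = 0.019044/21.138 = 0.0009
Sum = 3.958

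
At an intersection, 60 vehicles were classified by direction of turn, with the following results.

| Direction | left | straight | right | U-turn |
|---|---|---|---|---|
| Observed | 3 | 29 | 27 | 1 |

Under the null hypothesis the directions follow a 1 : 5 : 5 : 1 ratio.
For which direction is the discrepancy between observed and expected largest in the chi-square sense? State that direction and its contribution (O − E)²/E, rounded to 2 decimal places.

U-turn, 3.20

Ratio total = 12. Expected counts: 60×1/12 = 5, 60×5/12 = 25, 60×5/12 = 25, 60×1/12 = 5.
left: (3 − 5)²/5 = 4/5 = 0.800
straight: (29 − 25)²/25 = 16/25 = 0.640
right: (27 − 25)²/25 = 4/25 = 0.160
U-turn: (1 − 5)²/5 = 16/5 = 3.200
The largest term is for U-turn: 3.20.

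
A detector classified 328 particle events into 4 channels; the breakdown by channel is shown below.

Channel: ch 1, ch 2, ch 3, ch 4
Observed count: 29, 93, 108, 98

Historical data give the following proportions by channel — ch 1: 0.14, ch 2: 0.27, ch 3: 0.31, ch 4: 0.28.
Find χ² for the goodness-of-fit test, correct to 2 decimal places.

Expected counts E_i = n·p_i: 328×0.14 = 45.92, 328×0.27 = 88.56, 328×0.31 = 101.68, 328×0.28 = 91.84.
ch 1: (29 − 45.92)²/45.92 = 286.2864/45.92 = 6.234
ch 2: (93 − 88.56)²/88.56 = 19.7136/88.56 = 0.223
ch 3: (108 − 101.68)²/101.68 = 39.9424/101.68 = 0.393
ch 4: (98 − 91.84)²/91.84 = 37.9456/91.84 = 0.413
Sum = 7.26

7.26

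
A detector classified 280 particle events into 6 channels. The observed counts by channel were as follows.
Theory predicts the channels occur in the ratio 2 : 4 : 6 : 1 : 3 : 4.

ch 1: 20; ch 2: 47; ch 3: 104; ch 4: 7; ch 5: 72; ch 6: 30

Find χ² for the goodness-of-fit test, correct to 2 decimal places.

Ratio total = 20. Expected counts: 280×2/20 = 28, 280×4/20 = 56, 280×6/20 = 84, 280×1/20 = 14, 280×3/20 = 42, 280×4/20 = 56.
cat         O        E   (O−E)²/E
ch 1       20       28      2.286
ch 2       47       56      1.446
ch 3      104       84      4.762
ch 4        7       14      3.500
ch 5       72       42     21.429
ch 6       30       56     12.071
Sum = 45.49

45.49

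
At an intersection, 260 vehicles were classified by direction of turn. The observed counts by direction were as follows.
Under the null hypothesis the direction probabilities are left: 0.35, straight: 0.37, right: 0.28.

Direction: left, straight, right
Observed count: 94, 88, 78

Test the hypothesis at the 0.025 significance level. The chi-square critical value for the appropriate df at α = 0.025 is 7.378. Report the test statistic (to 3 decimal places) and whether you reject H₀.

1.169; do not reject

Expected counts E_i = n·p_i: 260×0.35 = 91, 260×0.37 = 96.2, 260×0.28 = 72.8.
cat           O        E   (O−E)²/E
left         94       91     0.0989
straight     88     96.2     0.6990
right        78     72.8     0.3714
Sum = 1.169
df = 2. Since 1.169 < 7.378, we do not reject H₀.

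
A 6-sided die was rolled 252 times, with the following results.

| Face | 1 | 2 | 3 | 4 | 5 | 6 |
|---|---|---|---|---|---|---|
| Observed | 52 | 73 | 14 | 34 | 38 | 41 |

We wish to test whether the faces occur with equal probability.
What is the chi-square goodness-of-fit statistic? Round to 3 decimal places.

45.857

Under H₀ each category has probability 1/6, so each expected count is 252/6 = 42.
χ² = (52−42)²/42 + (73−42)²/42 + (14−42)²/42 + (34−42)²/42 + (38−42)²/42 + (41−42)²/42
   = 2.3810 + 22.8810 + 18.6667 + 1.5238 + 0.3810 + 0.0238
Sum = 45.857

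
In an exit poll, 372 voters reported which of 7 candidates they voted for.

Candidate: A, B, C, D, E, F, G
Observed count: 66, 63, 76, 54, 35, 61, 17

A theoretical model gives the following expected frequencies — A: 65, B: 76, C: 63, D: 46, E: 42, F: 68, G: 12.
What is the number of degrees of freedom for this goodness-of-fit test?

There are k = 7 categories and no parameters were estimated from the data, so df = 7 − 1 = 6.

6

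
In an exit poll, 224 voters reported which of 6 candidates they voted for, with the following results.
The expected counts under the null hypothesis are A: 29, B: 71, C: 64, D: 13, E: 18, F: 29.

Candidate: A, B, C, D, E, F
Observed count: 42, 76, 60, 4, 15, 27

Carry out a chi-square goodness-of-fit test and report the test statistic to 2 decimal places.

13.30

A: (42 − 29)²/29 = 169/29 = 5.828
B: (76 − 71)²/71 = 25/71 = 0.352
C: (60 − 64)²/64 = 16/64 = 0.250
D: (4 − 13)²/13 = 81/13 = 6.231
E: (15 − 18)²/18 = 9/18 = 0.500
F: (27 − 29)²/29 = 4/29 = 0.138
Sum = 13.30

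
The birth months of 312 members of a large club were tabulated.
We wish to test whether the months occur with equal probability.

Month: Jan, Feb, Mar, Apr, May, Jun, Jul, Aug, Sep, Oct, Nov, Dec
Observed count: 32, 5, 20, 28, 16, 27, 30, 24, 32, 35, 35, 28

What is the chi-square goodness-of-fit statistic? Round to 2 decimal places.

32.31

Under H₀ each category has probability 1/12, so each expected count is 312/12 = 26.
Jan: (32 − 26)²/26 = 36/26 = 1.385
Feb: (5 − 26)²/26 = 441/26 = 16.962
Mar: (20 − 26)²/26 = 36/26 = 1.385
Apr: (28 − 26)²/26 = 4/26 = 0.154
May: (16 − 26)²/26 = 100/26 = 3.846
Jun: (27 − 26)²/26 = 1/26 = 0.038
Jul: (30 − 26)²/26 = 16/26 = 0.615
Aug: (24 − 26)²/26 = 4/26 = 0.154
Sep: (32 − 26)²/26 = 36/26 = 1.385
Oct: (35 − 26)²/26 = 81/26 = 3.115
Nov: (35 − 26)²/26 = 81/26 = 3.115
Dec: (28 − 26)²/26 = 4/26 = 0.154
Sum = 32.31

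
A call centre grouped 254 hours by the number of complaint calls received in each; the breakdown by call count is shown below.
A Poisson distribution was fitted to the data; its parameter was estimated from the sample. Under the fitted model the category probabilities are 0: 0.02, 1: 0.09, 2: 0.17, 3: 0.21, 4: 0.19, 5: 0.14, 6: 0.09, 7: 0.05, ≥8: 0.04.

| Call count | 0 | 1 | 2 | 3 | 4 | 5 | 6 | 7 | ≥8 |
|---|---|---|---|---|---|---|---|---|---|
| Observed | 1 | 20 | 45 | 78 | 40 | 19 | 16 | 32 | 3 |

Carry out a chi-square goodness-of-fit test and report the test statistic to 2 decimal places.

Expected counts E_i = n·p_i: 254×0.02 = 5.08, 254×0.09 = 22.86, 254×0.17 = 43.18, 254×0.21 = 53.34, 254×0.19 = 48.26, 254×0.14 = 35.56, 254×0.09 = 22.86, 254×0.05 = 12.7, 254×0.04 = 10.16.
0: (1 − 5.08)²/5.08 = 16.6464/5.08 = 3.277
1: (20 − 22.86)²/22.86 = 8.1796/22.86 = 0.358
2: (45 − 43.18)²/43.18 = 3.3124/43.18 = 0.077
3: (78 − 53.34)²/53.34 = 608.1156/53.34 = 11.401
4: (40 − 48.26)²/48.26 = 68.2276/48.26 = 1.414
5: (19 − 35.56)²/35.56 = 274.2336/35.56 = 7.712
6: (16 − 22.86)²/22.86 = 47.0596/22.86 = 2.059
7: (32 − 12.7)²/12.7 = 372.49/12.7 = 29.330
≥8: (3 − 10.16)²/10.16 = 51.2656/10.16 = 5.046
Sum = 60.67

60.67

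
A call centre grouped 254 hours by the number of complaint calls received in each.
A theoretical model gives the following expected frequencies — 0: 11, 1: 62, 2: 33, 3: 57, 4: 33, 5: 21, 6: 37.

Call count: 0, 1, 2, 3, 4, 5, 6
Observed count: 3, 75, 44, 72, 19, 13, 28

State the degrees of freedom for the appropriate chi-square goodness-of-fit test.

6

There are k = 7 categories and no parameters were estimated from the data, so df = 7 − 1 = 6.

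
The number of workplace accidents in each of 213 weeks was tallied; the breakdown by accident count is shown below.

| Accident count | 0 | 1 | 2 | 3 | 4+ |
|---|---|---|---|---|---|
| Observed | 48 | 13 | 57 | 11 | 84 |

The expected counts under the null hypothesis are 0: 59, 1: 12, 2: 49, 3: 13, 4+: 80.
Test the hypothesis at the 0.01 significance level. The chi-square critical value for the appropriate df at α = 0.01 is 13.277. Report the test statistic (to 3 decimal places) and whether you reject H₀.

0: (48 − 59)²/59 = 121/59 = 2.0508
1: (13 − 12)²/12 = 1/12 = 0.0833
2: (57 − 49)²/49 = 64/49 = 1.3061
3: (11 − 13)²/13 = 4/13 = 0.3077
4+: (84 − 80)²/80 = 16/80 = 0.2000
Sum = 3.948
df = 4. Since 3.948 < 13.277, we do not reject H₀.

3.948; do not reject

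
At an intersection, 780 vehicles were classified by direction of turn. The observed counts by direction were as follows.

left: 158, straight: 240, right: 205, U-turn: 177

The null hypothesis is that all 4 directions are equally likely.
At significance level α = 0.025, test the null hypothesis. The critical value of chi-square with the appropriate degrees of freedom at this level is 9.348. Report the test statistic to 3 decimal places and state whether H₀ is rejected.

19.579; reject

Expected count for each of the 4 categories: 780/4 = 195.
left: (158 − 195)²/195 = 1369/195 = 7.0205
straight: (240 − 195)²/195 = 2025/195 = 10.3846
right: (205 − 195)²/195 = 100/195 = 0.5128
U-turn: (177 − 195)²/195 = 324/195 = 1.6615
Sum = 19.579
df = 3. Since 19.579 > 9.348, we reject H₀.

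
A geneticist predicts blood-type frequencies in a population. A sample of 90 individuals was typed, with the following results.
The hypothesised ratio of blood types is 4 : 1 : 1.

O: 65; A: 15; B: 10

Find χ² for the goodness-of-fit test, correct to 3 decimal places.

2.083

Ratio total = 6. Expected counts: 90×4/6 = 60, 90×1/6 = 15, 90×1/6 = 15.
cat         O        E   (O−E)²/E
O          65       60     0.4167
A          15       15     0.0000
B          10       15     1.6667
Sum = 2.083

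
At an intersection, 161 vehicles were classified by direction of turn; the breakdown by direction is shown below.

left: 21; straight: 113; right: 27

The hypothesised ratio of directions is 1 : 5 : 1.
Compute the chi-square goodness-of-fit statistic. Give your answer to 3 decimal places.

Ratio total = 7. Expected counts: 161×1/7 = 23, 161×5/7 = 115, 161×1/7 = 23.
left: (21 − 23)²/23 = 4/23 = 0.1739
straight: (113 − 115)²/115 = 4/115 = 0.0348
right: (27 − 23)²/23 = 16/23 = 0.6957
Sum = 0.904

0.904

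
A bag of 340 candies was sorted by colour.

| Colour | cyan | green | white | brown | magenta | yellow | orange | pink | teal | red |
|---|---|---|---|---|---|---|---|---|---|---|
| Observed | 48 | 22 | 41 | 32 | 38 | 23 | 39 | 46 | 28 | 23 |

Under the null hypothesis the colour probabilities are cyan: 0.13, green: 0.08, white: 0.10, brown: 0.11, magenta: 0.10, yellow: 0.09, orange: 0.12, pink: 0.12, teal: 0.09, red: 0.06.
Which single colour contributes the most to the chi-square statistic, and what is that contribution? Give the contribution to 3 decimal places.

yellow, 1.888

Expected counts E_i = n·p_i: 340×0.13 = 44.2, 340×0.08 = 27.2, 340×0.10 = 34, 340×0.11 = 37.4, 340×0.10 = 34, 340×0.09 = 30.6, 340×0.12 = 40.8, 340×0.12 = 40.8, 340×0.09 = 30.6, 340×0.06 = 20.4.
cyan: (48 − 44.2)²/44.2 = 14.44/44.2 = 0.3267
green: (22 − 27.2)²/27.2 = 27.04/27.2 = 0.9941
white: (41 − 34)²/34 = 49/34 = 1.4412
brown: (32 − 37.4)²/37.4 = 29.16/37.4 = 0.7797
magenta: (38 − 34)²/34 = 16/34 = 0.4706
yellow: (23 − 30.6)²/30.6 = 57.76/30.6 = 1.8876
orange: (39 − 40.8)²/40.8 = 3.24/40.8 = 0.0794
pink: (46 − 40.8)²/40.8 = 27.04/40.8 = 0.6627
teal: (28 − 30.6)²/30.6 = 6.76/30.6 = 0.2209
red: (23 − 20.4)²/20.4 = 6.76/20.4 = 0.3314
The largest term is for yellow: 1.888.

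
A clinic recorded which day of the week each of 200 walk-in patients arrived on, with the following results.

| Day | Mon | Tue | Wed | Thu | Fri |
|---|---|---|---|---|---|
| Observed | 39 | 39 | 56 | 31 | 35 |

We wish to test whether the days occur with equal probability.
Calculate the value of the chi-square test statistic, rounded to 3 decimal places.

9.100

Under H₀ each category has probability 1/5, so each expected count is 200/5 = 40.
cat         O        E   (O−E)²/E
Mon        39       40     0.0250
Tue        39       40     0.0250
Wed        56       40     6.4000
Thu        31       40     2.0250
Fri        35       40     0.6250
Sum = 9.100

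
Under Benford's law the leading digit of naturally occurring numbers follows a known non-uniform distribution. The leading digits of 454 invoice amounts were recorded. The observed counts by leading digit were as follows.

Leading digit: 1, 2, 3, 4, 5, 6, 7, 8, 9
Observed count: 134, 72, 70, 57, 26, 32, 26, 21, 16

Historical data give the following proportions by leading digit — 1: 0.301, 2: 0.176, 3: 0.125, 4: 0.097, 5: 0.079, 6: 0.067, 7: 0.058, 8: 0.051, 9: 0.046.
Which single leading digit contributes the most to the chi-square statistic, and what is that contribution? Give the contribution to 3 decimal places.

4, 3.815

Expected counts E_i = n·p_i: 454×0.301 = 136.654, 454×0.176 = 79.904, 454×0.125 = 56.75, 454×0.097 = 44.038, 454×0.079 = 35.866, 454×0.067 = 30.418, 454×0.058 = 26.332, 454×0.051 = 23.154, 454×0.046 = 20.884.
1: (134 − 136.654)²/136.654 = 7.043716/136.654 = 0.0515
2: (72 − 79.904)²/79.904 = 62.473216/79.904 = 0.7819
3: (70 − 56.75)²/56.75 = 175.5625/56.75 = 3.0936
4: (57 − 44.038)²/44.038 = 168.013444/44.038 = 3.8152
5: (26 − 35.866)²/35.866 = 97.337956/35.866 = 2.7139
6: (32 − 30.418)²/30.418 = 2.502724/30.418 = 0.0823
7: (26 − 26.332)²/26.332 = 0.110224/26.332 = 0.0042
8: (21 − 23.154)²/23.154 = 4.639716/23.154 = 0.2004
9: (16 − 20.884)²/20.884 = 23.853456/20.884 = 1.1422
The largest term is for 4: 3.815.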